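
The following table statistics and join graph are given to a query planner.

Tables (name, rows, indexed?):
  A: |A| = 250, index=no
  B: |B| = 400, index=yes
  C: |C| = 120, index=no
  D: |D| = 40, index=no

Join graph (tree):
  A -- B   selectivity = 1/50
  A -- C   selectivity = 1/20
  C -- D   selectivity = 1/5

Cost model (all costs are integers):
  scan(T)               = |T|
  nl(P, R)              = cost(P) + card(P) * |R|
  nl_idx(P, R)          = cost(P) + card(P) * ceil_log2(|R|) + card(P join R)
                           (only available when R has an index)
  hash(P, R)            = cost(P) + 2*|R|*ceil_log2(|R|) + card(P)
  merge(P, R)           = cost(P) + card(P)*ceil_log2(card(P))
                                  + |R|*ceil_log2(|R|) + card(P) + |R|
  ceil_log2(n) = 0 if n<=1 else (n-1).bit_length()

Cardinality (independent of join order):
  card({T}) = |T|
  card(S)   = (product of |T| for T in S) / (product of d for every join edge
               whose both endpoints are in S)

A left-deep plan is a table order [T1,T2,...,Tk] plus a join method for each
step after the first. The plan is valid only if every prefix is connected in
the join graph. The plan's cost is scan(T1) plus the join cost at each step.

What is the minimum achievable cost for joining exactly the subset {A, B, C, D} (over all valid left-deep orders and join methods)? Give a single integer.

20660

Selinger DP over subsets of {A,B,C,D}:
  {A}: scan cost=250, card=250
  {B}: scan cost=400, card=400
  {C}: scan cost=120, card=120
  {D}: scan cost=40, card=40
  {AB}: card=2000; try (B,nl_idx)→4500, (A,hash)→4800, (B,merge)→6500, (A,merge)→6650, (B,hash)→7700, (B,nl)→100250 …(+1); best=4500 via (B,nl_idx)
  {AC}: card=1500; try (C,hash)→2180, (A,merge)→3330, (C,merge)→3460, (A,hash)→4240, (A,nl)→30120, (C,nl)→30250; best=2180 via (C,hash)
  {CD}: card=960; try (D,hash)→720, (C,merge)→1280, (D,merge)→1360, (C,hash)→1760, (C,nl)→4840, (D,nl)→4920; best=720 via (D,hash)
  {ABC}: card=12000; try (C,hash)→8180, (B,hash)→10880, (B,merge)→24180, (B,nl_idx)→27680, (C,merge)→29460, (C,nl)→244500 …(+1); best=8180 via (C,hash)
  {ACD}: card=12000; try (D,hash)→4160, (A,hash)→5680, (A,merge)→13530, (D,merge)→20460, (D,nl)→62180, (A,nl)→240720; best=4160 via (D,hash)
  {ABCD}: card=96000; try (D,hash)→20660, (B,hash)→23360, (B,merge)→188160, (D,merge)→188460, (B,nl_idx)→208160, (D,nl)→488180 …(+1); best=20660 via (D,hash)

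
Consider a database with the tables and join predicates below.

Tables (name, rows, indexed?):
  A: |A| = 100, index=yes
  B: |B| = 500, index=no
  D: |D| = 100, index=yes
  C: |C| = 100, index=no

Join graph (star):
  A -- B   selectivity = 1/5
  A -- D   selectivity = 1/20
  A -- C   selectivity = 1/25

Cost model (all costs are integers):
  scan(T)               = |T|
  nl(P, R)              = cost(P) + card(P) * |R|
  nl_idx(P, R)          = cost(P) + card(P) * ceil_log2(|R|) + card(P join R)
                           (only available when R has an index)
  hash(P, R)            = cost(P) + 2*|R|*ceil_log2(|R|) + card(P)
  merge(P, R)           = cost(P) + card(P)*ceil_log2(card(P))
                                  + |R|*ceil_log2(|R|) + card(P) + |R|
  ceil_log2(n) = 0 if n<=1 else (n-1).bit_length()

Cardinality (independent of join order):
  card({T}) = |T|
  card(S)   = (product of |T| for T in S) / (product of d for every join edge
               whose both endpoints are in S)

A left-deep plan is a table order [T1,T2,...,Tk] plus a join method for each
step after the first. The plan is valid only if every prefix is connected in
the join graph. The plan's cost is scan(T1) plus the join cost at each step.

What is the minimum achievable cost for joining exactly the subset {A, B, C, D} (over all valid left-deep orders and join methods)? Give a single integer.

14000

Selinger DP over subsets of {A,B,C,D}:
  {A}: scan cost=100, card=100
  {B}: scan cost=500, card=500
  {D}: scan cost=100, card=100
  {C}: scan cost=100, card=100
  {AB}: card=10000; try (A,hash)→2400, (B,merge)→5900, (A,merge)→6300, (B,hash)→9200, (A,nl_idx)→14000, (B,nl)→50100 …(+1); best=2400 via (A,hash)
  {AD}: card=500; try (D,nl_idx)→1300, (A,nl_idx)→1300, (D,hash)→1600, (A,hash)→1600, (D,merge)→1700, (A,merge)→1700 …(+2); best=1300 via (D,nl_idx)
  {AC}: card=400; try (A,nl_idx)→1200, (C,hash)→1600, (A,hash)→1600, (C,merge)→1700, (A,merge)→1700, (C,nl)→10100 …(+1); best=1200 via (A,nl_idx)
  {ABD}: card=50000; try (B,hash)→10800, (B,merge)→11300, (D,hash)→13800, (D,nl_idx)→122400, (D,merge)→153200, (B,nl)→251300 …(+1); best=10800 via (B,hash)
  {ABC}: card=40000; try (B,merge)→10200, (B,hash)→10600, (C,hash)→13800, (C,merge)→153200, (B,nl)→201200, (C,nl)→1002400; best=10200 via (B,merge)
  {ACD}: card=2000; try (D,hash)→3000, (C,hash)→3200, (D,merge)→6000, (D,nl_idx)→6000, (C,merge)→7100, (D,nl)→41200 …(+1); best=3000 via (D,hash)
  {ABCD}: card=200000; try (B,hash)→14000, (B,merge)→32000, (D,hash)→51600, (C,hash)→62200, (D,nl_idx)→490200, (D,merge)→691000 …(+4); best=14000 via (B,hash)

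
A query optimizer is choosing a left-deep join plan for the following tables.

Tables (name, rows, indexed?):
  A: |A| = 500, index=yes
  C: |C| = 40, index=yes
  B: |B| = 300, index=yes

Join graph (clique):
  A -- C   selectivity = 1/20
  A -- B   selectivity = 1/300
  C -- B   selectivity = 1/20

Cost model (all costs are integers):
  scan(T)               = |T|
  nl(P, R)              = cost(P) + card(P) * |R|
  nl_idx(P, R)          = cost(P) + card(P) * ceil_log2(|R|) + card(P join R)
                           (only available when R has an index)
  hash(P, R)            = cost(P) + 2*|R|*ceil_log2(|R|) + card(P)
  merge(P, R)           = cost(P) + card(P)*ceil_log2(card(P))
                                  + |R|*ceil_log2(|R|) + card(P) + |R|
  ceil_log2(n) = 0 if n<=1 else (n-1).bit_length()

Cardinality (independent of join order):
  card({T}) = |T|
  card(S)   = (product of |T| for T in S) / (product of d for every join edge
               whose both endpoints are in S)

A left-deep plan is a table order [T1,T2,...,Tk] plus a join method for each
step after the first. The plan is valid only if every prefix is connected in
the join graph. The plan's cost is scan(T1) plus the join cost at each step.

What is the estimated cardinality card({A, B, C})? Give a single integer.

50

Tables in S: A(500), B(300), C(40)
Edges inside S: A-C(d=20), A-B(d=300), C-B(d=20)
numerator = 500 * 300 * 40 = 6000000
denominator = 20 * 300 * 20 = 120000
card(S) = 6000000 / 120000 = 50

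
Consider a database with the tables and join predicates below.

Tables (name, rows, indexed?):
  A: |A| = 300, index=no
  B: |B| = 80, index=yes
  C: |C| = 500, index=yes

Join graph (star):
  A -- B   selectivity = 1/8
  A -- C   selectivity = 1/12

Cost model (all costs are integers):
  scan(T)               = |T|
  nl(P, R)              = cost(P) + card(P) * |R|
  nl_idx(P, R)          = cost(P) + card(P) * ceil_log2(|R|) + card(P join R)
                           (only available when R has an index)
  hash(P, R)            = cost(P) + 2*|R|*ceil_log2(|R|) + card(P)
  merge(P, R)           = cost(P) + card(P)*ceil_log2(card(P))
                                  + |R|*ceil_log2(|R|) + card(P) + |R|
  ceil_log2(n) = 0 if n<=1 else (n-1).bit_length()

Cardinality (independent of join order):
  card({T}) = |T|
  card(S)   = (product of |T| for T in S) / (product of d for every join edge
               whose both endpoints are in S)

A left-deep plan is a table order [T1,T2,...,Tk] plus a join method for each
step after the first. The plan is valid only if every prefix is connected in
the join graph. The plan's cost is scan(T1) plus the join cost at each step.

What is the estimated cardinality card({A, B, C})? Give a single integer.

Tables in S: A(300), B(80), C(500)
Edges inside S: A-B(d=8), A-C(d=12)
numerator = 300 * 80 * 500 = 12000000
denominator = 8 * 12 = 96
card(S) = 12000000 / 96 = 125000

125000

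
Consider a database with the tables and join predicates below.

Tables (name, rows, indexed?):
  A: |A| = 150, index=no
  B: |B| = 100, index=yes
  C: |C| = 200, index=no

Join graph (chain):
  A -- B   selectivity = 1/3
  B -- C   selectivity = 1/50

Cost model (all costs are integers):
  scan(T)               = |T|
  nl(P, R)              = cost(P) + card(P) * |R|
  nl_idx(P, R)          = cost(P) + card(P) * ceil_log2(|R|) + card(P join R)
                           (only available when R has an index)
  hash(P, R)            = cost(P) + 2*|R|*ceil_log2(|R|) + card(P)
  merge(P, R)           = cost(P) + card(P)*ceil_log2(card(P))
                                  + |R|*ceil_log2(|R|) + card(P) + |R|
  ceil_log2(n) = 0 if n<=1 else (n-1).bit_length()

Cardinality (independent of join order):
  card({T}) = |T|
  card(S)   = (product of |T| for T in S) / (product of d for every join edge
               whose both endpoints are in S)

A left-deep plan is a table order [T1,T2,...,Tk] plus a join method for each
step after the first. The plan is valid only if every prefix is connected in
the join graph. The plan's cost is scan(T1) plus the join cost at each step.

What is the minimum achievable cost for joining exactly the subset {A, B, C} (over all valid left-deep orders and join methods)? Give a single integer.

4600

Selinger DP over subsets of {A,B,C}:
  {A}: scan cost=150, card=150
  {B}: scan cost=100, card=100
  {C}: scan cost=200, card=200
  {AB}: card=5000; try (B,hash)→1700, (A,merge)→2250, (B,merge)→2300, (A,hash)→2600, (B,nl_idx)→6200, (A,nl)→15100 …(+1); best=1700 via (B,hash)
  {BC}: card=400; try (B,hash)→1800, (B,nl_idx)→2000, (C,merge)→2700, (B,merge)→2800, (C,hash)→3400, (C,nl)→20100 …(+1); best=1800 via (B,hash)
  {ABC}: card=20000; try (A,hash)→4600, (A,merge)→7150, (C,hash)→9900, (A,nl)→61800, (C,merge)→73500, (C,nl)→1001700; best=4600 via (A,hash)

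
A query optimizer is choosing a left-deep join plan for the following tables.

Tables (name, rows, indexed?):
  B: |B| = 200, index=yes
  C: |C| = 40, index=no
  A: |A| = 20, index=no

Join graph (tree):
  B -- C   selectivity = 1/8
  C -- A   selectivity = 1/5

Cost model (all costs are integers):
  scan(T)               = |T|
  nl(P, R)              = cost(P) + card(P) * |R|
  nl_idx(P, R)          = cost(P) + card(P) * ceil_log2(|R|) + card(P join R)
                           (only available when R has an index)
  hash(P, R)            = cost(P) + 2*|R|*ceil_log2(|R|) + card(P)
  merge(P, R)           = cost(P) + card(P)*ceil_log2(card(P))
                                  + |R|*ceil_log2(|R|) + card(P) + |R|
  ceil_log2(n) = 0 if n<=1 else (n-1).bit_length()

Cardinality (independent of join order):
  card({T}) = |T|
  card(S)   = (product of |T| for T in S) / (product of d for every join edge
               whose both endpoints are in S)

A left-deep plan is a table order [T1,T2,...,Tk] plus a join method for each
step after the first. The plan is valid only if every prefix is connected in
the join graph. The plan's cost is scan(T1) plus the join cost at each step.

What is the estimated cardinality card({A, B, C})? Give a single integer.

4000

Tables in S: A(20), B(200), C(40)
Edges inside S: B-C(d=8), C-A(d=5)
numerator = 20 * 200 * 40 = 160000
denominator = 8 * 5 = 40
card(S) = 160000 / 40 = 4000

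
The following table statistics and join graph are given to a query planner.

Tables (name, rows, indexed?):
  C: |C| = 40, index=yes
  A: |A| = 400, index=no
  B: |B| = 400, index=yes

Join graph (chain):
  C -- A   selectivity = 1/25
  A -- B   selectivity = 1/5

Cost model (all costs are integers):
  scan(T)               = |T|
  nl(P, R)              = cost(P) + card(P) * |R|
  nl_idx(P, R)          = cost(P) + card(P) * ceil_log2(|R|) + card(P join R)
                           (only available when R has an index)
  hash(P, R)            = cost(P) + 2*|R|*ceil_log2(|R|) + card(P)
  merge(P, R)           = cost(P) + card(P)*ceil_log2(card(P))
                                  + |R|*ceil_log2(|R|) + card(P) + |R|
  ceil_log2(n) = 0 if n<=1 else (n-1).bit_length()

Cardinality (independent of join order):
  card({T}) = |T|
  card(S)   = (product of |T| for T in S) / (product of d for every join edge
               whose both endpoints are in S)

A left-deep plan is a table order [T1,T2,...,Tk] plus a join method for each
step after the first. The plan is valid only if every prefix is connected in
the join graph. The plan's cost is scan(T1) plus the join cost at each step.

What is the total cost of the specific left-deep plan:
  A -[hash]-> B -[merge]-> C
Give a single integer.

520280

step 1: scan A: cost=400, card=400
step 2: join B via hash
    card(P join B) = 400*400/(5) = 32000
    cost = 400 + 2*400*9 + 400 = 8000
step 3: join C via merge
    card(P join C) = 32000*40/(25) = 51200
    cost = 8000 + 32000*15 + 40*6 + 32000 + 40 = 520280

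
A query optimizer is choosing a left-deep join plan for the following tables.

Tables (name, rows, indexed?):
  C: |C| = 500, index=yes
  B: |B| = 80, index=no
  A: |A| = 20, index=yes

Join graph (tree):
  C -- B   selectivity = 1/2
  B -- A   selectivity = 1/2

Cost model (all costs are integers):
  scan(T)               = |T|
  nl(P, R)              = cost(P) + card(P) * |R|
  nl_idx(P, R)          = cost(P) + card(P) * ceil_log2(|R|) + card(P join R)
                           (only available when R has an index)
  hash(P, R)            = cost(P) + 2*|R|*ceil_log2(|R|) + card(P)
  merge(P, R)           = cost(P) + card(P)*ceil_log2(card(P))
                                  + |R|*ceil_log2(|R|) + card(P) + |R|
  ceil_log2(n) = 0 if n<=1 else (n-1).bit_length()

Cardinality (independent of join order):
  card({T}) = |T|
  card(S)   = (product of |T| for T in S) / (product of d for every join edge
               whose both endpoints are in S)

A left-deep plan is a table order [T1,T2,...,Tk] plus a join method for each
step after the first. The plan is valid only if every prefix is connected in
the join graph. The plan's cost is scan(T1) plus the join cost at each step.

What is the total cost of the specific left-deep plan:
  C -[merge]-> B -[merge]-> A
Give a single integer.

step 1: scan C: cost=500, card=500
step 2: join B via merge
    card(P join B) = 500*80/(2) = 20000
    cost = 500 + 500*9 + 80*7 + 500 + 80 = 6140
step 3: join A via merge
    card(P join A) = 20000*20/(2) = 200000
    cost = 6140 + 20000*15 + 20*5 + 20000 + 20 = 326260

326260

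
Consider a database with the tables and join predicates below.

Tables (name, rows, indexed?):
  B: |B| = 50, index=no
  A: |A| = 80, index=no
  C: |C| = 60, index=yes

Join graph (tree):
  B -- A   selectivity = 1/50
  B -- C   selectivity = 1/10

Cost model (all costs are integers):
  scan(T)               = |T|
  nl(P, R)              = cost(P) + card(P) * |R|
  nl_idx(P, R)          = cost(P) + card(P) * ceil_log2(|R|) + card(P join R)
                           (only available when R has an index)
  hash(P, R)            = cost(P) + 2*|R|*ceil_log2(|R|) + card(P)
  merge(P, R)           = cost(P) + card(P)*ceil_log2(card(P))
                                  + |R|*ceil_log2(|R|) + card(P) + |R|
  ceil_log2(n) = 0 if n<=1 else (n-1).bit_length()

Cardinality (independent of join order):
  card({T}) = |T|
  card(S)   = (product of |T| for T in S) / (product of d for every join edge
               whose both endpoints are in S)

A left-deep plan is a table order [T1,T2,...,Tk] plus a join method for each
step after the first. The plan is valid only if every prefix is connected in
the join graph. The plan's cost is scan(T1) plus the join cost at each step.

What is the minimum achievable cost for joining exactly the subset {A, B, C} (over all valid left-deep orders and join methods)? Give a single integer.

1560

Selinger DP over subsets of {A,B,C}:
  {B}: scan cost=50, card=50
  {A}: scan cost=80, card=80
  {C}: scan cost=60, card=60
  {AB}: card=80; try (B,hash)→760, (A,merge)→1040, (B,merge)→1070, (A,hash)→1220, (A,nl)→4050, (B,nl)→4080; best=760 via (B,hash)
  {BC}: card=300; try (C,nl_idx)→650, (B,hash)→720, (C,hash)→820, (C,merge)→820, (B,merge)→830, (C,nl)→3050 …(+1); best=650 via (C,nl_idx)
  {ABC}: card=480; try (C,hash)→1560, (C,nl_idx)→1720, (C,merge)→1820, (A,hash)→2070, (A,merge)→4290, (C,nl)→5560 …(+1); best=1560 via (C,hash)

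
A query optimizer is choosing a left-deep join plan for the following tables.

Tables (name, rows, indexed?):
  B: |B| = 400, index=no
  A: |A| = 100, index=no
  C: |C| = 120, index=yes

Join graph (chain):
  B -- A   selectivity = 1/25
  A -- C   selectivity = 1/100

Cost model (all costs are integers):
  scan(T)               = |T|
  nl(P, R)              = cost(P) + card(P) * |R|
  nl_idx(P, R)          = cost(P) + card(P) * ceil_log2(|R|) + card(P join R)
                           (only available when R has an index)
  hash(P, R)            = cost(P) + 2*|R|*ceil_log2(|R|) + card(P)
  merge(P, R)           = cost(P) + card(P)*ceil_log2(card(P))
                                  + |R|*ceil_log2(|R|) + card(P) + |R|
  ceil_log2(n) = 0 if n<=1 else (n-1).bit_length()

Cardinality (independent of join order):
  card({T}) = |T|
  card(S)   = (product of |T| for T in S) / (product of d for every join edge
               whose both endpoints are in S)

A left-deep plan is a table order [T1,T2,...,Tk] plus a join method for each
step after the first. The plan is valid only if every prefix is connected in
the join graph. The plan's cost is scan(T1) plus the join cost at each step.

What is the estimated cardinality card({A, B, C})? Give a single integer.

1920

Tables in S: A(100), B(400), C(120)
Edges inside S: B-A(d=25), A-C(d=100)
numerator = 100 * 400 * 120 = 4800000
denominator = 25 * 100 = 2500
card(S) = 4800000 / 2500 = 1920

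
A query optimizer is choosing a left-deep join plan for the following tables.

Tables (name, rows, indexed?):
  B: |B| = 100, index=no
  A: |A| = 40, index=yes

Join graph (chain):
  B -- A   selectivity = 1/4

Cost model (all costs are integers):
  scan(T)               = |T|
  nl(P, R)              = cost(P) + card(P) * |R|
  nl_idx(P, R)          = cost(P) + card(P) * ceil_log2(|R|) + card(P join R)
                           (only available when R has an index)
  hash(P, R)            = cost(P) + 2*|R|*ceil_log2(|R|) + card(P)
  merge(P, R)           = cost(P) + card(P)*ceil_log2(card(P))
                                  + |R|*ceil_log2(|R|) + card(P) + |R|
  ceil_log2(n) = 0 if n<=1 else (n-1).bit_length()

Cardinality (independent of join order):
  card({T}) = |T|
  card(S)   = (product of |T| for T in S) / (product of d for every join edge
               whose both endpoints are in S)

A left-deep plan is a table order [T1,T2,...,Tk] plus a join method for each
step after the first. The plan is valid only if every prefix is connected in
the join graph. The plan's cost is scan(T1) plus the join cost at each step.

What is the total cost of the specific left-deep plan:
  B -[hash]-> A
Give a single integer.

step 1: scan B: cost=100, card=100
step 2: join A via hash
    card(P join A) = 100*40/(4) = 1000
    cost = 100 + 2*40*6 + 100 = 680

680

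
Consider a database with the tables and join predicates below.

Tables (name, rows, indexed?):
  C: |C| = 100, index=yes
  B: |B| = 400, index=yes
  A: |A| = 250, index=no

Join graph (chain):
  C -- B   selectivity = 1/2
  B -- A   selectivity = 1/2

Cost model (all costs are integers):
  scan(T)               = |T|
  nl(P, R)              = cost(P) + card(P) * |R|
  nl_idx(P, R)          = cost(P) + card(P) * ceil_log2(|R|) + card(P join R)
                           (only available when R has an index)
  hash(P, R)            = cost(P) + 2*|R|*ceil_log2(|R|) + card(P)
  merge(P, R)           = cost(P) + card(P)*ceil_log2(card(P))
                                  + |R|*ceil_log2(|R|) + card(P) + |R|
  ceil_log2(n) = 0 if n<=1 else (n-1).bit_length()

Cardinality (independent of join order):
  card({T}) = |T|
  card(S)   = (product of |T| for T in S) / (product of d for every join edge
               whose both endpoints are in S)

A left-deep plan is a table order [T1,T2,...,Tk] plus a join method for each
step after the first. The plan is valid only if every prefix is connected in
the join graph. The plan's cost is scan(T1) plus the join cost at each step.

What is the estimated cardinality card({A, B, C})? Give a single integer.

2500000

Tables in S: A(250), B(400), C(100)
Edges inside S: C-B(d=2), B-A(d=2)
numerator = 250 * 400 * 100 = 10000000
denominator = 2 * 2 = 4
card(S) = 10000000 / 4 = 2500000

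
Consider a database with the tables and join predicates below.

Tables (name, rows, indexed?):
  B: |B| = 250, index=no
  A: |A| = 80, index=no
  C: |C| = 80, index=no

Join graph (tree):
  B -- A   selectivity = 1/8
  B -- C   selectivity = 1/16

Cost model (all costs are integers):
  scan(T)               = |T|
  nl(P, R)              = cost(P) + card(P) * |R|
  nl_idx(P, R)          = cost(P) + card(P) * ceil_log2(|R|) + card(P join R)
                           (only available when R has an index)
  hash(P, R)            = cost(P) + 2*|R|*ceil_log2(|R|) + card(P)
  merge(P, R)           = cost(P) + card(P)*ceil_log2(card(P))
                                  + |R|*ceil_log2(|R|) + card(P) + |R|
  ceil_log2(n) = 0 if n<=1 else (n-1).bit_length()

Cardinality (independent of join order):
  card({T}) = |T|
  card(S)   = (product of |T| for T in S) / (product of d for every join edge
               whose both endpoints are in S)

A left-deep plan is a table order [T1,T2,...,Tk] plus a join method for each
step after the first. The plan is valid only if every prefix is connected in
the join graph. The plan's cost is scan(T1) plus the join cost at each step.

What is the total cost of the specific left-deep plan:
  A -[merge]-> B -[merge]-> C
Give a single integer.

36110

step 1: scan A: cost=80, card=80
step 2: join B via merge
    card(P join B) = 80*250/(8) = 2500
    cost = 80 + 80*7 + 250*8 + 80 + 250 = 2970
step 3: join C via merge
    card(P join C) = 2500*80/(16) = 12500
    cost = 2970 + 2500*12 + 80*7 + 2500 + 80 = 36110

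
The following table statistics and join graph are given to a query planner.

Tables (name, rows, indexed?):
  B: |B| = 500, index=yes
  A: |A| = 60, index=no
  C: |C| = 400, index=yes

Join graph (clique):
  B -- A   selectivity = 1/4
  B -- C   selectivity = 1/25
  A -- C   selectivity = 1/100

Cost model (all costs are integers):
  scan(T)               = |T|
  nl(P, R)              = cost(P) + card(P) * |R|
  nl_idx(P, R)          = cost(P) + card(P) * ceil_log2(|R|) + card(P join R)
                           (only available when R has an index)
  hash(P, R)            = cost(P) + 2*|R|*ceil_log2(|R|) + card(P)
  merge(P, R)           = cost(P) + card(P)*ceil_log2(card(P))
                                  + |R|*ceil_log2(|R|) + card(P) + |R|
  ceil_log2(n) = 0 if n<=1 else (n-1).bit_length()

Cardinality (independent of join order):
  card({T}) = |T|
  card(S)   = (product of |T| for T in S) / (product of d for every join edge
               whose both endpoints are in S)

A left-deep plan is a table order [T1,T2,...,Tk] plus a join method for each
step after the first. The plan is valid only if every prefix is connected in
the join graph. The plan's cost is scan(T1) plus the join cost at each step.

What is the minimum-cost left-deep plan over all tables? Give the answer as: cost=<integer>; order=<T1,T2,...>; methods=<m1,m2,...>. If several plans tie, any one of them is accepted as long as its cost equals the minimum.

Selinger DP (subsets sized 1..n):
  {B}: scan cost=500, card=500
  {A}: scan cost=60, card=60
  {C}: scan cost=400, card=400
  {AB}: card=7500; try (A,hash)→1720, (B,merge)→5480, (A,merge)→5920, (B,nl_idx)→8100, (B,hash)→9120, (B,nl)→30060 …(+1); best=1720 via (A,hash)
  {BC}: card=8000; try (C,hash)→8200, (B,merge)→9400, (C,merge)→9500, (B,hash)→9800, (B,nl_idx)→12000, (C,nl_idx)→13000 …(+2); best=8200 via (C,hash)
  {AC}: card=240; try (C,nl_idx)→840, (A,hash)→1520, (C,merge)→4480, (A,merge)→4820, (C,hash)→7320, (C,nl)→24060 …(+1); best=840 via (C,nl_idx)
  {ABC}: card=1200; try (B,nl_idx)→4200, (B,merge)→8000, (B,hash)→10080, (C,hash)→16420, (A,hash)→16920, (C,nl_idx)→70420 …(+5); best=4200 via (B,nl_idx)

cost=4200; order=A,C,B; methods=nl_idx,nl_idx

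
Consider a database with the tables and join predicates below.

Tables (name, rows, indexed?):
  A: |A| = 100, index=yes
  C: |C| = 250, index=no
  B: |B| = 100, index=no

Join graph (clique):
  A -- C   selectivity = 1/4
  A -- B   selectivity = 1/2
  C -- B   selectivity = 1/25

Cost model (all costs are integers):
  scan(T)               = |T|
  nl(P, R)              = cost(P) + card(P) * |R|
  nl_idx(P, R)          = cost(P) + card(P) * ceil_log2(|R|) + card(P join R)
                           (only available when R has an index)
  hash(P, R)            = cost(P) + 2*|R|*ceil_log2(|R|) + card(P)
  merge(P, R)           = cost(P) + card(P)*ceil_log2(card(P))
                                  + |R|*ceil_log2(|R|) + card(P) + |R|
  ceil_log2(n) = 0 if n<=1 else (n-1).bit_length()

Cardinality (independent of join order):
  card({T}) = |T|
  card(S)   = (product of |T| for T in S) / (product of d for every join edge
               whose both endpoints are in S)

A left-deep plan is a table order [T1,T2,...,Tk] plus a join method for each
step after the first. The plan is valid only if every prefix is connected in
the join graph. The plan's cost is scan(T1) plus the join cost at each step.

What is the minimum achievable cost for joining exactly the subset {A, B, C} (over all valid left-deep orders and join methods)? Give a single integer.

Selinger DP over subsets of {A,B,C}:
  {A}: scan cost=100, card=100
  {C}: scan cost=250, card=250
  {B}: scan cost=100, card=100
  {AC}: card=6250; try (A,hash)→1900, (C,merge)→3150, (A,merge)→3300, (C,hash)→4200, (A,nl_idx)→8250, (C,nl)→25100 …(+1); best=1900 via (A,hash)
  {AB}: card=5000; try (B,hash)→1600, (A,hash)→1600, (B,merge)→1700, (A,merge)→1700, (A,nl_idx)→5800, (B,nl)→10100 …(+1); best=1600 via (B,hash)
  {BC}: card=1000; try (B,hash)→1900, (C,merge)→3150, (B,merge)→3300, (C,hash)→4200, (C,nl)→25100, (B,nl)→25250; best=1900 via (B,hash)
  {ABC}: card=12500; try (A,hash)→4300, (B,hash)→9550, (C,hash)→10600, (A,merge)→13700, (A,nl_idx)→21400, (C,merge)→73850 …(+4); best=4300 via (A,hash)

4300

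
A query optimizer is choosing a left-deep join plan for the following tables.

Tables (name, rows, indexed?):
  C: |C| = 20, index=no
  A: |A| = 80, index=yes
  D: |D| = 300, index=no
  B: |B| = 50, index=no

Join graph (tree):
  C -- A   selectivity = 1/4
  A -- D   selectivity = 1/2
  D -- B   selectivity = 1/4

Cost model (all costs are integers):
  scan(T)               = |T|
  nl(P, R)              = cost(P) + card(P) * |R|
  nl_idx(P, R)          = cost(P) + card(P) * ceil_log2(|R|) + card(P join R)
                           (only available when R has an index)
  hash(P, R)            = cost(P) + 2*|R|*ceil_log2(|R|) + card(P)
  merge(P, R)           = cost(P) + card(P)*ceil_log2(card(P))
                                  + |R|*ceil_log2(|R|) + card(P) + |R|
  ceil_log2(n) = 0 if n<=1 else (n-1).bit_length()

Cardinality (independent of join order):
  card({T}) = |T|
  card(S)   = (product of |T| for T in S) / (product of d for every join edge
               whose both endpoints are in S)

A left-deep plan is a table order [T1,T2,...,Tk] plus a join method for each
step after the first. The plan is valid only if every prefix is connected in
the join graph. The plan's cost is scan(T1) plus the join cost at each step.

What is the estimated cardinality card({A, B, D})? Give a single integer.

150000

Tables in S: A(80), B(50), D(300)
Edges inside S: A-D(d=2), D-B(d=4)
numerator = 80 * 50 * 300 = 1200000
denominator = 2 * 4 = 8
card(S) = 1200000 / 8 = 150000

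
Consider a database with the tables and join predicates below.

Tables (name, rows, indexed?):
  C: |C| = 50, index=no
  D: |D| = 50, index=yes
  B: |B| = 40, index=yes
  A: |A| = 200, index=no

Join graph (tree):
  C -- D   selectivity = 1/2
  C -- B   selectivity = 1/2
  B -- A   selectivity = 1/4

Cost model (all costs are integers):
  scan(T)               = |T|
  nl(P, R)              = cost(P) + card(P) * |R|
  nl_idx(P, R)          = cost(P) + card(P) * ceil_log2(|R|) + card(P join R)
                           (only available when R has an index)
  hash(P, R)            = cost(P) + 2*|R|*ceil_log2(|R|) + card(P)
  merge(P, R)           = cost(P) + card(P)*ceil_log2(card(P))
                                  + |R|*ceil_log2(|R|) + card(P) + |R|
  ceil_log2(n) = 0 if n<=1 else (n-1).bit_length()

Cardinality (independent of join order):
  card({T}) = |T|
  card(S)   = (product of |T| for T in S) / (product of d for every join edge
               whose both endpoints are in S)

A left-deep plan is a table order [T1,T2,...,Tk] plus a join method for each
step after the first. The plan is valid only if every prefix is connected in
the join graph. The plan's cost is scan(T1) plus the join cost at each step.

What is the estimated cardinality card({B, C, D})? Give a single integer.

Tables in S: B(40), C(50), D(50)
Edges inside S: C-D(d=2), C-B(d=2)
numerator = 40 * 50 * 50 = 100000
denominator = 2 * 2 = 4
card(S) = 100000 / 4 = 25000

25000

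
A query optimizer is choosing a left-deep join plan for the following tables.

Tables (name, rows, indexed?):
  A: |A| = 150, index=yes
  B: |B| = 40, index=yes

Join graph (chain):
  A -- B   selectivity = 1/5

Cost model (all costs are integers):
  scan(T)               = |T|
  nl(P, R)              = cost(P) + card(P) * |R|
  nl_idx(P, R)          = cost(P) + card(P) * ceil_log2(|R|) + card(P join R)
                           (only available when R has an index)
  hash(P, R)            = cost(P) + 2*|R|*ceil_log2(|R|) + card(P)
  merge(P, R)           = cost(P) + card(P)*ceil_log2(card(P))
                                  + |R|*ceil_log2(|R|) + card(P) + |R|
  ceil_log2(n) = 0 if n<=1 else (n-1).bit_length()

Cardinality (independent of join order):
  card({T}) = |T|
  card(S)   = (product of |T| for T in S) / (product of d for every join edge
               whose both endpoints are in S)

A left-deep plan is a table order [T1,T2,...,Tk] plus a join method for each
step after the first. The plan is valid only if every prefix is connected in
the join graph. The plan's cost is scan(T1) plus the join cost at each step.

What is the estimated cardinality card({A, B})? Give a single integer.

Tables in S: A(150), B(40)
Edges inside S: A-B(d=5)
numerator = 150 * 40 = 6000
denominator = 5 = 5
card(S) = 6000 / 5 = 1200

1200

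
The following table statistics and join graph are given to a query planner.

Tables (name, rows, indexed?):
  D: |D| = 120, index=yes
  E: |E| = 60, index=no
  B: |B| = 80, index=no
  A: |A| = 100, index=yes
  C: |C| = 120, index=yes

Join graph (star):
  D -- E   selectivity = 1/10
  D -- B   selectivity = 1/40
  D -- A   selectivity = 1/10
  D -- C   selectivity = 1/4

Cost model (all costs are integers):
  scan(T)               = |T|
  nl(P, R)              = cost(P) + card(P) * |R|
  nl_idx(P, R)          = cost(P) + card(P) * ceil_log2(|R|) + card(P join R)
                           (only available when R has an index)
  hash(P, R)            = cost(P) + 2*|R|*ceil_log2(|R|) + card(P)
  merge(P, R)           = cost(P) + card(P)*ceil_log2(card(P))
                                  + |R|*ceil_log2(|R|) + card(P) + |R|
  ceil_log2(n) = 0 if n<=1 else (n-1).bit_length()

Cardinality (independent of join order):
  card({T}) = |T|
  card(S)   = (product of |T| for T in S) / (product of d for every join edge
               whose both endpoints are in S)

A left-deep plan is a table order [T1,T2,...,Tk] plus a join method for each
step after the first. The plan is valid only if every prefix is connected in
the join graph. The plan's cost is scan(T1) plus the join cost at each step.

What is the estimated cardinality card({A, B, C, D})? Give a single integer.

72000

Tables in S: A(100), B(80), C(120), D(120)
Edges inside S: D-B(d=40), D-A(d=10), D-C(d=4)
numerator = 100 * 80 * 120 * 120 = 115200000
denominator = 40 * 10 * 4 = 1600
card(S) = 115200000 / 1600 = 72000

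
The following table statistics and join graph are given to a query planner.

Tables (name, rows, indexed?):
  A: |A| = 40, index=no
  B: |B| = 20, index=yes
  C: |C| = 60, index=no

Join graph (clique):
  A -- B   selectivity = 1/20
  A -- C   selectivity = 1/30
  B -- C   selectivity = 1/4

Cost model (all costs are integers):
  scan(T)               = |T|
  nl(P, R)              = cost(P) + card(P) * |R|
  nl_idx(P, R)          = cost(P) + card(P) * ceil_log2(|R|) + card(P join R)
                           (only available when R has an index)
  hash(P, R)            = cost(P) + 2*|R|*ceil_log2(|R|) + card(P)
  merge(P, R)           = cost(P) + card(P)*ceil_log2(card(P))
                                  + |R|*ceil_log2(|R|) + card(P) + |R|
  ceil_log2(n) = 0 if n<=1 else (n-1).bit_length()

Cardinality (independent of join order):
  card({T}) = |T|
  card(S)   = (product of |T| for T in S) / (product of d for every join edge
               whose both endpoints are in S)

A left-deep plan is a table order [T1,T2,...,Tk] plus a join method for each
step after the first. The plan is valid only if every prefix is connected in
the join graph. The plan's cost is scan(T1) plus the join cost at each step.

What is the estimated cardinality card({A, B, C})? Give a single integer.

20

Tables in S: A(40), B(20), C(60)
Edges inside S: A-B(d=20), A-C(d=30), B-C(d=4)
numerator = 40 * 20 * 60 = 48000
denominator = 20 * 30 * 4 = 2400
card(S) = 48000 / 2400 = 20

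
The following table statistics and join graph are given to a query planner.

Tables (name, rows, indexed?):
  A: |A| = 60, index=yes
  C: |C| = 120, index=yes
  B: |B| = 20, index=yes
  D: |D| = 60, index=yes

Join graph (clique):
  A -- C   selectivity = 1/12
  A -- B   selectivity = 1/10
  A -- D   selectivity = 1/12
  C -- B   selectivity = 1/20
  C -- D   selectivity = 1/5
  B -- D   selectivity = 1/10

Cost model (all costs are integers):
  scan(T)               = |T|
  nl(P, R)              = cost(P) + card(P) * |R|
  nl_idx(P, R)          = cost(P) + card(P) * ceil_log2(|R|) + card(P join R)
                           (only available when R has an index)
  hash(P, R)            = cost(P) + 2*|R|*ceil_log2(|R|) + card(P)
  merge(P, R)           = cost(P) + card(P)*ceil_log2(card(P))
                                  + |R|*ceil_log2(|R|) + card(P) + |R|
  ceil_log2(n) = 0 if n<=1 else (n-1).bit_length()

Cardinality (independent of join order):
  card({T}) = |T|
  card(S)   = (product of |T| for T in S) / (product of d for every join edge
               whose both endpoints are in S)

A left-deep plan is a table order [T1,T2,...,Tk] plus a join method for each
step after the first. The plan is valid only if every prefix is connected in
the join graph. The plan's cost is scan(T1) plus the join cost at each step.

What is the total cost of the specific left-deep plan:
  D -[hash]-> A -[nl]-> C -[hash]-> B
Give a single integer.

step 1: scan D: cost=60, card=60
step 2: join A via hash
    card(P join A) = 60*60/(12) = 300
    cost = 60 + 2*60*6 + 60 = 840
step 3: join C via nl
    card(P join C) = 300*120/(12*5) = 600
    cost = 840 + 300*120 = 36840
step 4: join B via hash
    card(P join B) = 600*20/(10*20*10) = 6
    cost = 36840 + 2*20*5 + 600 = 37640

37640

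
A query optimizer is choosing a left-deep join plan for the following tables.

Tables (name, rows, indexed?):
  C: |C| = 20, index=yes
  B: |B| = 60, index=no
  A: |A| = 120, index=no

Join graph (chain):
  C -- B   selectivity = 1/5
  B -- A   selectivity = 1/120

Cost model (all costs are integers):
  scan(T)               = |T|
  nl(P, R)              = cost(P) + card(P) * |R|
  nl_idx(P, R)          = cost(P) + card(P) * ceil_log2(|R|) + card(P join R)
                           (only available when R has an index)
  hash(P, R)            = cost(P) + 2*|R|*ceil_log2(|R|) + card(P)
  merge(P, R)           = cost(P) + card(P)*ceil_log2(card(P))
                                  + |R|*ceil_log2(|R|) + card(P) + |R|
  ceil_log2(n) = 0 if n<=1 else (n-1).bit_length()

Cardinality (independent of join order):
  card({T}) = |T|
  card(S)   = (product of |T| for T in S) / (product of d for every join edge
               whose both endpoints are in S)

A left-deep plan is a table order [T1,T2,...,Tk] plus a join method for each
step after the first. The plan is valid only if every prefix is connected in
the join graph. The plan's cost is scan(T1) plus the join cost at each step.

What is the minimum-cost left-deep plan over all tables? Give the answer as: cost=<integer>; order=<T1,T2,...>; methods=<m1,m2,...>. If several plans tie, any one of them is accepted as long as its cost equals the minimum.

Selinger DP (subsets sized 1..n):
  {C}: scan cost=20, card=20
  {B}: scan cost=60, card=60
  {A}: scan cost=120, card=120
  {BC}: card=240; try (C,hash)→320, (B,merge)→560, (C,merge)→600, (C,nl_idx)→600, (B,hash)→760, (B,nl)→1220 …(+1); best=320 via (C,hash)
  {AB}: card=60; try (B,hash)→960, (A,merge)→1440, (B,merge)→1500, (A,hash)→1800, (A,nl)→7260, (B,nl)→7320; best=960 via (B,hash)
  {ABC}: card=240; try (C,hash)→1220, (C,merge)→1500, (C,nl_idx)→1500, (C,nl)→2160, (A,hash)→2240, (A,merge)→3440 …(+1); best=1220 via (C,hash)

cost=1220; order=A,B,C; methods=hash,hash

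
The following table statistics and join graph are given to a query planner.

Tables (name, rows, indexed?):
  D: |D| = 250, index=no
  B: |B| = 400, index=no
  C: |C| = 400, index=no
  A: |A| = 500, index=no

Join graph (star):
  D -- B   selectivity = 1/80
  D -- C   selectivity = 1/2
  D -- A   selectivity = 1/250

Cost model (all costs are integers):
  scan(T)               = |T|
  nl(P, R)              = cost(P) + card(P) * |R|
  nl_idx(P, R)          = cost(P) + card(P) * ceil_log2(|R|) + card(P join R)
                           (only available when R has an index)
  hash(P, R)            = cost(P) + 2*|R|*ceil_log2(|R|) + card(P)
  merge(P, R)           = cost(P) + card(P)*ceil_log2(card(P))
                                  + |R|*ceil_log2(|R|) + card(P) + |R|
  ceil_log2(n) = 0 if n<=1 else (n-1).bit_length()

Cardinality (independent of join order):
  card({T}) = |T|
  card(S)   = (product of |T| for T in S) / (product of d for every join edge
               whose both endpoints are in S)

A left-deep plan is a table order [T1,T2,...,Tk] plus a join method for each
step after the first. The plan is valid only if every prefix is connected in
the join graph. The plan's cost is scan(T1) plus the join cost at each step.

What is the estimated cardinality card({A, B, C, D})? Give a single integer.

Tables in S: A(500), B(400), C(400), D(250)
Edges inside S: D-B(d=80), D-C(d=2), D-A(d=250)
numerator = 500 * 400 * 400 * 250 = 20000000000
denominator = 80 * 2 * 250 = 40000
card(S) = 20000000000 / 40000 = 500000

500000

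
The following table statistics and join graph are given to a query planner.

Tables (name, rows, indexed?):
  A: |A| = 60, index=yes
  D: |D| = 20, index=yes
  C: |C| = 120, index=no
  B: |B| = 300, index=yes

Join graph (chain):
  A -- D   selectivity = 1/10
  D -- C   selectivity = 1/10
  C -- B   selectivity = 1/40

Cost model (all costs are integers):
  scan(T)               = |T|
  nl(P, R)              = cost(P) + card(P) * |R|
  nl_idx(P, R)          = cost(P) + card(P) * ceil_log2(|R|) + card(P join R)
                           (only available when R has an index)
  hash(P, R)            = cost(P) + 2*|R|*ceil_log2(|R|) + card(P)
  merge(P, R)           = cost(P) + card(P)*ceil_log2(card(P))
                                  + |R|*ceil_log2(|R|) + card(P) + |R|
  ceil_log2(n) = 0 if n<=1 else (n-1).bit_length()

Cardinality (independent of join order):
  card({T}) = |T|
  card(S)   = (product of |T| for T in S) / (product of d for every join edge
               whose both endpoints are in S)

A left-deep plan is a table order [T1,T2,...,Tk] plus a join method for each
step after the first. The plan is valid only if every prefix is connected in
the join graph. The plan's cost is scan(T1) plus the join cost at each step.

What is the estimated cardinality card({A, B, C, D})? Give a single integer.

Tables in S: A(60), B(300), C(120), D(20)
Edges inside S: A-D(d=10), D-C(d=10), C-B(d=40)
numerator = 60 * 300 * 120 * 20 = 43200000
denominator = 10 * 10 * 40 = 4000
card(S) = 43200000 / 4000 = 10800

10800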